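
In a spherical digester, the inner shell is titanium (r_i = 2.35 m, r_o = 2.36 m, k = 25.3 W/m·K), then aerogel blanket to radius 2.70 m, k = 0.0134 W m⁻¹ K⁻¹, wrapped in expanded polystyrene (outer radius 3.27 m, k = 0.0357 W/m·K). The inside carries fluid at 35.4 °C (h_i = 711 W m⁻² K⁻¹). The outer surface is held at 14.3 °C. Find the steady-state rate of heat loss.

Q = 45.8 W

Resistance network (inner→outer):
  R_conv,in = 1/(4πr²h) = 1/(4π·2.35²·711) = 2.027×10^-5 K/W
  R_titanium = (1/2.35 − 1/2.36)/(4πk) = 0.001803/(4π·25.3) = 5.671×10^-6 K/W
  R_aerogel blanket = (1/2.36 − 1/2.70)/(4πk) = 0.05336/(4π·0.0134) = 0.3169 K/W
  R_expanded polystyrene = (1/2.70 − 1/3.27)/(4πk) = 0.06456/(4π·0.0357) = 0.1439 K/W
ΣR = 2.027×10^-5 + 5.671×10^-6 + 0.3169 + 0.1439 = 0.4608 K/W
Q = ΔT/ΣR = (35.4 °C − 14.3 °C)/0.4608 = 45.8 W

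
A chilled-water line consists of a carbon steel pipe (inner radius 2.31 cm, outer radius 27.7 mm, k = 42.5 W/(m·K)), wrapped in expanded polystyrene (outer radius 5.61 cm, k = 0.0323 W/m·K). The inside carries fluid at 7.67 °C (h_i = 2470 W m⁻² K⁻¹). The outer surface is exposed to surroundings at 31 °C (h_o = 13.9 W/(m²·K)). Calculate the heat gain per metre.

Series thermal resistances, inner to outer:
  R'_conv,in = 1/(2πr h) = 1/(2π·0.0231·2470) = 0.002789 m·K/W
  R'_carbon steel = ln(0.0277/0.0231)/(2πk) = 0.1816/(2π·42.5) = 6.801×10^-4 m·K/W
  R'_expanded polystyrene = ln(0.0561/0.0277)/(2πk) = 0.7057/(2π·0.0323) = 3.477 m·K/W
  R'_conv,out = 1/(2πr h) = 1/(2π·0.0561·13.9) = 0.2041 m·K/W
ΣR = 0.002789 + 6.801×10^-4 + 3.477 + 0.2041 = 3.685 m·K/W
Q' = ΔT/ΣR = (7.67 °C − 31 °C)/3.685 = -6.33 W/m
(Negative Q' ⇒ heat flows inward; heat gain = 6.33 W/m.)

Q' = 6.33 W/m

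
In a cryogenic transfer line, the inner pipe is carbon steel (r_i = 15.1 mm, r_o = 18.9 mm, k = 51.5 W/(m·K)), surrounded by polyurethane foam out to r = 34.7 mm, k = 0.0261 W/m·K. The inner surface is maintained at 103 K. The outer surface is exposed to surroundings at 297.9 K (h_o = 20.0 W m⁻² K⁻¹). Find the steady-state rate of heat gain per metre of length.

Resistance network (inner→outer):
  R'_carbon steel = ln(0.0189/0.0151)/(2πk) = 0.2245/(2π·51.5) = 6.937×10^-4 m·K/W
  R'_polyurethane foam = ln(0.0347/0.0189)/(2πk) = 0.6076/(2π·0.0261) = 3.705 m·K/W
  R'_conv,out = 1/(2πr h) = 1/(2π·0.0347·20.0) = 0.2293 m·K/W
ΣR = 6.937×10^-4 + 3.705 + 0.2293 = 3.935 m·K/W
Q' = ΔT/ΣR = (103 K − 297.9 K)/3.935 = -49.5 W/m
(Negative Q' ⇒ heat flows inward; heat gain = 49.5 W/m.)

Q' = 49.5 W/m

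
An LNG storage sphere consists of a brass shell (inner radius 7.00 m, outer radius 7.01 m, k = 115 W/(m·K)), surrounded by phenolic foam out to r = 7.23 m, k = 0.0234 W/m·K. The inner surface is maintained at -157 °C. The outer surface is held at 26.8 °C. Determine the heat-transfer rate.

Treat each layer as a resistance in series:
  R_brass = (1/7.00 − 1/7.01)/(4πk) = 2.038×10^-4/(4π·115) = 1.410×10^-7 K/W
  R_phenolic foam = (1/7.01 − 1/7.23)/(4πk) = 0.004341/(4π·0.0234) = 0.01476 K/W
ΣR = 1.410×10^-7 + 0.01476 = 0.01476 K/W
Q = ΔT/ΣR = (-157 °C − 26.8 °C)/0.01476 = -12500 W
(Negative Q ⇒ heat flows inward; heat gain = 12500 W.)

Q = 12.5 kW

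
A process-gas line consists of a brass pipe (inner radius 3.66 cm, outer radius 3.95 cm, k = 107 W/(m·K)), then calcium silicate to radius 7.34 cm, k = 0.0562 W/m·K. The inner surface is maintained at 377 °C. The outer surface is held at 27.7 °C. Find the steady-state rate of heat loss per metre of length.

Series thermal resistances, inner to outer:
  R'_brass = ln(0.0395/0.0366)/(2πk) = 0.07625/(2π·107) = 1.134×10^-4 m·K/W
  R'_calcium silicate = ln(0.0734/0.0395)/(2πk) = 0.6196/(2π·0.0562) = 1.755 m·K/W
ΣR = 1.134×10^-4 + 1.755 = 1.755 m·K/W
Q' = ΔT/ΣR = (377 °C − 27.7 °C)/1.755 = 199 W/m

Q' = 199 W/m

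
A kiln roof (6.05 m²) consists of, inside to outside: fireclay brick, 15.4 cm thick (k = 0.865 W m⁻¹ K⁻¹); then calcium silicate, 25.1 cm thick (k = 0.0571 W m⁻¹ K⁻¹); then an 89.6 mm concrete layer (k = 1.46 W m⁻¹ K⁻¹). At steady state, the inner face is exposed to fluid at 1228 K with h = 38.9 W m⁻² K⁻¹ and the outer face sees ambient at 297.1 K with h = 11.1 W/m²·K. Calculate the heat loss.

Q = 1190 W

Series thermal resistances, inner to outer:
  R_conv,in = 1/(hA) = 1/(38.9·6.05) = 0.004249 K/W
  R_fireclay brick = L/(kA) = 0.154/(0.865·6.05) = 0.02943 K/W
  R_calcium silicate = L/(kA) = 0.251/(0.0571·6.05) = 0.7266 K/W
  R_concrete = L/(kA) = 0.0896/(1.46·6.05) = 0.01014 K/W
  R_conv,out = 1/(hA) = 1/(11.1·6.05) = 0.01489 K/W
ΣR = 0.004249 + 0.02943 + 0.7266 + 0.01014 + 0.01489 = 0.7853 K/W
Q = ΔT/ΣR = (1228 K − 297.1 K)/0.7853 = 1190 W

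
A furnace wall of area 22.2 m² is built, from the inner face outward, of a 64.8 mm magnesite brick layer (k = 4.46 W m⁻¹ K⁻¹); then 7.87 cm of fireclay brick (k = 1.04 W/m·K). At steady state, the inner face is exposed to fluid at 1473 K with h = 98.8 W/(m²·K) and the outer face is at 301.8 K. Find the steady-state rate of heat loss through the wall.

Q = 2.59×10^5 W

Treat each layer as a resistance in series:
  R_conv,in = 1/(hA) = 1/(98.8·22.2) = 4.559×10^-4 K/W
  R_magnesite brick = L/(kA) = 0.0648/(4.46·22.2) = 6.545×10^-4 K/W
  R_fireclay brick = L/(kA) = 0.0787/(1.04·22.2) = 0.003409 K/W
ΣR = 4.559×10^-4 + 6.545×10^-4 + 0.003409 = 0.004519 K/W
Q = ΔT/ΣR = (1473 K − 301.8 K)/0.004519 = 2.59×10^5 W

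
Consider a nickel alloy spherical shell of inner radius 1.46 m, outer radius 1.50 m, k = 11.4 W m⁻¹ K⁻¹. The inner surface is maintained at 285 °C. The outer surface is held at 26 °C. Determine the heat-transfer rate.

Q = 4πk·ΔT/(1/r₁ − 1/r₂) = 4π × 11.4 × 259 / (1/1.46 − 1/1.50) = 2.03×10^6 W

Q = 2030 kW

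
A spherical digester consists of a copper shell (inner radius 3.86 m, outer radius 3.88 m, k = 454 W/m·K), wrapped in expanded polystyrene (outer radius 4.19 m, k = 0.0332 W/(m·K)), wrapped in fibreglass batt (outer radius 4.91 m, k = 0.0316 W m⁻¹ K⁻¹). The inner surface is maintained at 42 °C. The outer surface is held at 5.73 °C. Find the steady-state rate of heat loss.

Treat each layer as a resistance in series:
  R_copper = (1/3.86 − 1/3.88)/(4πk) = 0.001335/(4π·454) = 2.341×10^-7 K/W
  R_expanded polystyrene = (1/3.88 − 1/4.19)/(4πk) = 0.01907/(4π·0.0332) = 0.04571 K/W
  R_fibreglass batt = (1/4.19 − 1/4.91)/(4πk) = 0.03500/(4π·0.0316) = 0.08813 K/W
ΣR = 2.341×10^-7 + 0.04571 + 0.08813 = 0.1338 K/W
Q = ΔT/ΣR = (42 °C − 5.73 °C)/0.1338 = 271 W

Q = 271 W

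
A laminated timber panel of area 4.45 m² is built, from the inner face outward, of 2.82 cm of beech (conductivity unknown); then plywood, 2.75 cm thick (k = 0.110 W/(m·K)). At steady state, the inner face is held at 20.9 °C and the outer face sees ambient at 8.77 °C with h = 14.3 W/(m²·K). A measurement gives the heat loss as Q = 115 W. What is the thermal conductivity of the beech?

ΣR = ΔT/Q = |20.9 − 8.77|/115 = 0.1055 K/W
Known resistances:
  R_plywood = L/(kA) = 0.0275/(0.110·4.45) = 0.05618 K/W
  R_conv,out = 1/(hA) = 1/(14.3·4.45) = 0.01571 K/W
R_beech = ΣR − ΣR_known = 0.1055 − 0.07189 = 0.03361 K/W
L/(kA) = 0.03361 ⇒ k = 0.0282/(0.03361·4.45) = 0.189 W/m·K

k = 0.189 W/m·K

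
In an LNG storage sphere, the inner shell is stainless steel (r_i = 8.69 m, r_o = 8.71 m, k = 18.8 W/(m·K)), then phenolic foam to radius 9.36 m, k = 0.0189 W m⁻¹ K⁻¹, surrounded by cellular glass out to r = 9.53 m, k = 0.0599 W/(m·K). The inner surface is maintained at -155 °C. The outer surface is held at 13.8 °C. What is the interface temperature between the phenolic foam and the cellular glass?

Resistance network (inner→outer):
  R_stainless steel = (1/8.69 − 1/8.71)/(4πk) = 2.642×10^-4/(4π·18.8) = 1.118×10^-6 K/W
  R_phenolic foam = (1/8.71 − 1/9.36)/(4πk) = 0.007973/(4π·0.0189) = 0.03357 K/W
  R_cellular glass = (1/9.36 − 1/9.53)/(4πk) = 0.001906/(4π·0.0599) = 0.002532 K/W
ΣR = 1.118×10^-6 + 0.03357 + 0.002532 = 0.03610 K/W
Q = ΔT/ΣR = (-155 °C − 13.8 °C)/0.03610 = -4676 W
From the inner boundary to the phenolic foam/cellular glass interface, ΣR_partial = 0.03357 K/W.
T_interface = T_in − Q·ΣR_partial = -155 °C − (-4676)(0.03357) = 2.0 °C

T = 2.0 °C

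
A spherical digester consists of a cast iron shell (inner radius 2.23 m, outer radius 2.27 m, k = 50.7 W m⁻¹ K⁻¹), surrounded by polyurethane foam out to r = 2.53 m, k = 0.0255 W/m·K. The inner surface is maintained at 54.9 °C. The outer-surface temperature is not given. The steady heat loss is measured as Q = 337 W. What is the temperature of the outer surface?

Sum the resistances:
  R_cast iron = (1/2.23 − 1/2.27)/(4πk) = 0.007902/(4π·50.7) = 1.240×10^-5 K/W
  R_polyurethane foam = (1/2.27 − 1/2.53)/(4πk) = 0.04527/(4π·0.0255) = 0.1413 K/W
ΣR = 0.1413 K/W
ΔT = Q·ΣR = 337 × 0.1413 = 47.62 K
Heat flows outward, so T_out = T_in − ΔT = 54.9 − 47.62 = 7.28 °C

T_out = 7.28 °C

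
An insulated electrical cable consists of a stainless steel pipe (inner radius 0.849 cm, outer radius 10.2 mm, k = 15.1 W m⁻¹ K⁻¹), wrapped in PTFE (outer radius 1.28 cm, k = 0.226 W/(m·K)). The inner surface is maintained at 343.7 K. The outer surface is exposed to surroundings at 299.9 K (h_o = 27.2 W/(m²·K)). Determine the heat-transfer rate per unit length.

Resistance network (inner→outer):
  R'_stainless steel = ln(0.0102/0.00849)/(2πk) = 0.1835/(2π·15.1) = 0.001934 m·K/W
  R'_PTFE = ln(0.0128/0.0102)/(2πk) = 0.2271/(2π·0.226) = 0.1599 m·K/W
  R'_conv,out = 1/(2πr h) = 1/(2π·0.0128·27.2) = 0.4571 m·K/W
ΣR = 0.001934 + 0.1599 + 0.4571 = 0.6189 m·K/W
Q' = ΔT/ΣR = (343.7 K − 299.9 K)/0.6189 = 70.8 W/m

Q' = 70.8 W/m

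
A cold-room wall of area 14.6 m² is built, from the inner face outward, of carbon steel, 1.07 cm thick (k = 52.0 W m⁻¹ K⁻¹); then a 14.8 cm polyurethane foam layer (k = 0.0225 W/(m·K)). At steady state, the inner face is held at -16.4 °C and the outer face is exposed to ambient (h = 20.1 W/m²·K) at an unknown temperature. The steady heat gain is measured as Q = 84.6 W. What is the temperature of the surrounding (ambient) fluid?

Series resistances:
  R_carbon steel = L/(kA) = 0.0107/(52.0·14.6) = 1.409×10^-5 K/W
  R_polyurethane foam = L/(kA) = 0.148/(0.0225·14.6) = 0.4505 K/W
  R_conv,out = 1/(hA) = 1/(20.1·14.6) = 0.003408 K/W
ΣR = 0.4540 K/W
ΔT = Q·ΣR = 84.6 × 0.4540 = 38.41 K
Heat flows inward, so T_out = T_in + ΔT = -16.4 + 38.41 = 22.0 °C

T_out = 22.0 °C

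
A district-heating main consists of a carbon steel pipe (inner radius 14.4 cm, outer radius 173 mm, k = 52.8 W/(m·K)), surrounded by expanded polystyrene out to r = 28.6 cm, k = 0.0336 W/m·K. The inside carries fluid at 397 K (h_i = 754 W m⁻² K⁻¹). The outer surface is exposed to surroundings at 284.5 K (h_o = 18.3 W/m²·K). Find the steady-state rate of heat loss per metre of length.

Resistance network (inner→outer):
  R'_conv,in = 1/(2πr h) = 1/(2π·0.144·754) = 0.001466 m·K/W
  R'_carbon steel = ln(0.173/0.144)/(2πk) = 0.1835/(2π·52.8) = 5.531×10^-4 m·K/W
  R'_expanded polystyrene = ln(0.286/0.173)/(2πk) = 0.5027/(2π·0.0336) = 2.381 m·K/W
  R'_conv,out = 1/(2πr h) = 1/(2π·0.286·18.3) = 0.03041 m·K/W
ΣR = 0.001466 + 5.531×10^-4 + 2.381 + 0.03041 = 2.413 m·K/W
Q' = ΔT/ΣR = (397 K − 284.5 K)/2.413 = 46.6 W/m

Q' = 46.6 W/m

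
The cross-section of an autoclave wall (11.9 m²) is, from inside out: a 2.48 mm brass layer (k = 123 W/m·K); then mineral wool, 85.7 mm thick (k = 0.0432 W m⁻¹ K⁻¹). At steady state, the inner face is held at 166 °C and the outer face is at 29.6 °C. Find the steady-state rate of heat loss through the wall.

Resistance network (inner→outer):
  R_brass = L/(kA) = 0.00248/(123·11.9) = 1.694×10^-6 K/W
  R_mineral wool = L/(kA) = 0.0857/(0.0432·11.9) = 0.1667 K/W
ΣR = 1.694×10^-6 + 0.1667 = 0.1667 K/W
Q = ΔT/ΣR = (166 °C − 29.6 °C)/0.1667 = 818 W

Q = 818 W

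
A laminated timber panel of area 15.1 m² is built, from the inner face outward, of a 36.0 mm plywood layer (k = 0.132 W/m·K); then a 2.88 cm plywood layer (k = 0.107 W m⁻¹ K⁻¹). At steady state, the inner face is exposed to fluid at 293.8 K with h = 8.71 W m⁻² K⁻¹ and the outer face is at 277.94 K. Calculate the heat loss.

Q = 365 W

Series thermal resistances, inner to outer:
  R_conv,in = 1/(hA) = 1/(8.71·15.1) = 0.007603 K/W
  R_plywood = L/(kA) = 0.0360/(0.132·15.1) = 0.01806 K/W
  R_plywood = L/(kA) = 0.0288/(0.107·15.1) = 0.01783 K/W
ΣR = 0.007603 + 0.01806 + 0.01783 = 0.04349 K/W
Q = ΔT/ΣR = (293.8 K − 277.94 K)/0.04349 = 365 W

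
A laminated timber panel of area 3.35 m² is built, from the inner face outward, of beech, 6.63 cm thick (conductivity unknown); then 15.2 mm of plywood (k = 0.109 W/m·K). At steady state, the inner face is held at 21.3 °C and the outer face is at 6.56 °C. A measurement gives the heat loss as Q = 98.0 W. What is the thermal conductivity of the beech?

ΣR = ΔT/Q = |21.3 − 6.56|/98.0 = 0.1504 K/W
Known resistances:
  R_plywood = L/(kA) = 0.0152/(0.109·3.35) = 0.04163 K/W
R_beech = ΣR − ΣR_known = 0.1504 − 0.04163 = 0.1088 K/W
L/(kA) = 0.1088 ⇒ k = 0.0663/(0.1088·3.35) = 0.182 W/m·K

k = 0.182 W/m·K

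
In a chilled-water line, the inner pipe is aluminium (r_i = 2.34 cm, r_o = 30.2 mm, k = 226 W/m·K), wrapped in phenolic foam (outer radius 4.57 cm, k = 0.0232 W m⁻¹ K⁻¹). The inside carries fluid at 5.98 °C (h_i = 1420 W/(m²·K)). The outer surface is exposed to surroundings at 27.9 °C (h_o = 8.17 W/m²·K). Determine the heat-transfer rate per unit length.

Resistance network (inner→outer):
  R'_conv,in = 1/(2πr h) = 1/(2π·0.0234·1420) = 0.004790 m·K/W
  R'_aluminium = ln(0.0302/0.0234)/(2πk) = 0.2551/(2π·226) = 1.797×10^-4 m·K/W
  R'_phenolic foam = ln(0.0457/0.0302)/(2πk) = 0.4143/(2π·0.0232) = 2.842 m·K/W
  R'_conv,out = 1/(2πr h) = 1/(2π·0.0457·8.17) = 0.4263 m·K/W
ΣR = 0.004790 + 1.797×10^-4 + 2.842 + 0.4263 = 3.273 m·K/W
Q' = ΔT/ΣR = (5.98 °C − 27.9 °C)/3.273 = -6.70 W/m
(Negative Q' ⇒ heat flows inward; heat gain = 6.70 W/m.)

Q' = 6.70 W/m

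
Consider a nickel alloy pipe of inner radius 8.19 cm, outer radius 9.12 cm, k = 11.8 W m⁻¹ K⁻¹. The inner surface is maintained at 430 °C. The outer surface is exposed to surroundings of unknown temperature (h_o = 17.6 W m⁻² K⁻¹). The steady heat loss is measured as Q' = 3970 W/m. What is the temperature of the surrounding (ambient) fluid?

Sum the resistances:
  R'_nickel alloy = ln(0.0912/0.0819)/(2πk) = 0.1076/(2π·11.8) = 0.001451 m·K/W
  R'_conv,out = 1/(2πr h) = 1/(2π·0.0912·17.6) = 0.09915 m·K/W
ΣR = 0.1006 m·K/W
ΔT = Q'·ΣR = 3970 × 0.1006 = 399.4 K
Heat flows outward, so T_out = T_in − ΔT = 430 − 399.4 = 30.6 °C

T_out = 30.6 °C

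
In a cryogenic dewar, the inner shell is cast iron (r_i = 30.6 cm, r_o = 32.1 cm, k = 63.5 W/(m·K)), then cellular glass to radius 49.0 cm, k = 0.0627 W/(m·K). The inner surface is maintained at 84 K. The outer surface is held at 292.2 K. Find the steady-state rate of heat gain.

Series thermal resistances, inner to outer:
  R_cast iron = (1/0.306 − 1/0.321)/(4πk) = 0.1527/(4π·63.5) = 1.914×10^-4 K/W
  R_cellular glass = (1/0.321 − 1/0.490)/(4πk) = 1.074/(4π·0.0627) = 1.364 K/W
ΣR = 1.914×10^-4 + 1.364 = 1.364 K/W
Q = ΔT/ΣR = (84 K − 292.2 K)/1.364 = -153 W
(Negative Q ⇒ heat flows inward; heat gain = 153 W.)

Q = 153 W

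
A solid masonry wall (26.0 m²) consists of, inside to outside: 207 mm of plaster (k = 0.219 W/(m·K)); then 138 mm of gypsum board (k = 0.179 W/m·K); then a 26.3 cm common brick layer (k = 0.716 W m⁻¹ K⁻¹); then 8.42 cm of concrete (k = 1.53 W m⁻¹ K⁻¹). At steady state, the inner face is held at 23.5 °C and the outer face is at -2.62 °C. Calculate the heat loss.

Treat each layer as a resistance in series:
  R_plaster = L/(kA) = 0.207/(0.219·26.0) = 0.03635 K/W
  R_gypsum board = L/(kA) = 0.138/(0.179·26.0) = 0.02965 K/W
  R_common brick = L/(kA) = 0.263/(0.716·26.0) = 0.01413 K/W
  R_concrete = L/(kA) = 0.0842/(1.53·26.0) = 0.002117 K/W
ΣR = 0.03635 + 0.02965 + 0.01413 + 0.002117 = 0.08225 K/W
Q = ΔT/ΣR = (23.5 °C − -2.62 °C)/0.08225 = 318 W

Q = 318 W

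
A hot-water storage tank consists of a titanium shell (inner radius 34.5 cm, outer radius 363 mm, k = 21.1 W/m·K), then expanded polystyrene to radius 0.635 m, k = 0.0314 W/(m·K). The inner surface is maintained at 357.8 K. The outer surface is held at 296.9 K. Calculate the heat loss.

Q = 20.4 W

Resistance network (inner→outer):
  R_titanium = (1/0.345 − 1/0.363)/(4πk) = 0.1437/(4π·21.1) = 5.421×10^-4 K/W
  R_expanded polystyrene = (1/0.363 − 1/0.635)/(4πk) = 1.180/(4π·0.0314) = 2.991 K/W
ΣR = 5.421×10^-4 + 2.991 = 2.992 K/W
Q = ΔT/ΣR = (357.8 K − 296.9 K)/2.992 = 20.4 W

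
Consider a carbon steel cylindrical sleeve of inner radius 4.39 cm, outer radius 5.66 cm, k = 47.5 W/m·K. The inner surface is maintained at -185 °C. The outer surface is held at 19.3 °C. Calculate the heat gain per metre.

Q' = 2πk·ΔT/ln(r₂/r₁) = 2π × 47.5 × 204.3 / ln(0.0566/0.0439) = 2.40×10^5 W/m

Q' = 240 kW/m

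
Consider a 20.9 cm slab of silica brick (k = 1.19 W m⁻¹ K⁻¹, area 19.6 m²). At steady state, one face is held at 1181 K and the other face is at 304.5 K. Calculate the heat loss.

Q = 97800 W

Q = kA·ΔT/L = 1.19 × 19.6 × |1181 K − 304.5 K| / 0.209 = 97800 W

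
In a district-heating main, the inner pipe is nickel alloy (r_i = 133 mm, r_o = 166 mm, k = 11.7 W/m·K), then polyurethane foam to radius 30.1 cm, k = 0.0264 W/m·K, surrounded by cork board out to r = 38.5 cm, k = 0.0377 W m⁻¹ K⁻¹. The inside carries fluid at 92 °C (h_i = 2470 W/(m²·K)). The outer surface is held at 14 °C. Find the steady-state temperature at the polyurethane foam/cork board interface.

T = 31.5 °C

Series thermal resistances, inner to outer:
  R'_conv,in = 1/(2πr h) = 1/(2π·0.133·2470) = 4.845×10^-4 m·K/W
  R'_nickel alloy = ln(0.166/0.133)/(2πk) = 0.2216/(2π·11.7) = 0.003015 m·K/W
  R'_polyurethane foam = ln(0.301/0.166)/(2πk) = 0.5951/(2π·0.0264) = 3.588 m·K/W
  R'_cork board = ln(0.385/0.301)/(2πk) = 0.2461/(2π·0.0377) = 1.039 m·K/W
ΣR = 4.845×10^-4 + 0.003015 + 3.588 + 1.039 = 4.630 m·K/W
Q' = ΔT/ΣR = (92 °C − 14 °C)/4.630 = 16.85 W/m
From the inner boundary to the polyurethane foam/cork board interface, ΣR_partial = 3.591 m·K/W.
T_interface = T_in − Q'·ΣR_partial = 92 °C − (16.85)(3.591) = 31.5 °C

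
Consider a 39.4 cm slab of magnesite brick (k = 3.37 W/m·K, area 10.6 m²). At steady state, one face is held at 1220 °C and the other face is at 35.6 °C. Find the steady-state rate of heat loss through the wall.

Q = kA·ΔT/L = 3.37 × 10.6 × |1220 °C − 35.6 °C| / 0.394 = 1.07×10^5 W

Q = 107 kW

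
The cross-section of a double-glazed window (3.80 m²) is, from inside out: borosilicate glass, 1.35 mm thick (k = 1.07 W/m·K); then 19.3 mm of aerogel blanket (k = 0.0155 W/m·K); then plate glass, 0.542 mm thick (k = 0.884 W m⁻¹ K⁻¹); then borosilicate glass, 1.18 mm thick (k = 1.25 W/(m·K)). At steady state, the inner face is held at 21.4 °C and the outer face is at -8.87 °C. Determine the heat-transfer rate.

Resistance network (inner→outer):
  R_borosilicate glass = L/(kA) = 0.00135/(1.07·3.80) = 3.320×10^-4 K/W
  R_aerogel blanket = L/(kA) = 0.0193/(0.0155·3.80) = 0.3277 K/W
  R_plate glass = L/(kA) = 5.42×10^-4/(0.884·3.80) = 1.613×10^-4 K/W
  R_borosilicate glass = L/(kA) = 0.00118/(1.25·3.80) = 2.484×10^-4 K/W
ΣR = 3.320×10^-4 + 0.3277 + 1.613×10^-4 + 2.484×10^-4 = 0.3284 K/W
Q = ΔT/ΣR = (21.4 °C − -8.87 °C)/0.3284 = 92.2 W

Q = 92.2 W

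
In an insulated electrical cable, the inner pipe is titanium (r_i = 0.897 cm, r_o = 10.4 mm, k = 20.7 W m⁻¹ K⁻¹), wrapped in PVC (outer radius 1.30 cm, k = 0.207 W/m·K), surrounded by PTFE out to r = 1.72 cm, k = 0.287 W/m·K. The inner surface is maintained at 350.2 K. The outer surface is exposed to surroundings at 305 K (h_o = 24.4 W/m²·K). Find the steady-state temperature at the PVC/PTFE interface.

Resistance network (inner→outer):
  R'_titanium = ln(0.0104/0.00897)/(2πk) = 0.1479/(2π·20.7) = 0.001137 m·K/W
  R'_PVC = ln(0.0130/0.0104)/(2πk) = 0.2231/(2π·0.207) = 0.1716 m·K/W
  R'_PTFE = ln(0.0172/0.0130)/(2πk) = 0.2800/(2π·0.287) = 0.1553 m·K/W
  R'_conv,out = 1/(2πr h) = 1/(2π·0.0172·24.4) = 0.3792 m·K/W
ΣR = 0.001137 + 0.1716 + 0.1553 + 0.3792 = 0.7072 m·K/W
Q' = ΔT/ΣR = (350.2 K − 305 K)/0.7072 = 63.91 W/m
From the inner boundary to the PVC/PTFE interface, ΣR_partial = 0.1727 m·K/W.
T_interface = T_in − Q'·ΣR_partial = 350.2 K − (63.91)(0.1727) = 339.2 K

T = 339.2 K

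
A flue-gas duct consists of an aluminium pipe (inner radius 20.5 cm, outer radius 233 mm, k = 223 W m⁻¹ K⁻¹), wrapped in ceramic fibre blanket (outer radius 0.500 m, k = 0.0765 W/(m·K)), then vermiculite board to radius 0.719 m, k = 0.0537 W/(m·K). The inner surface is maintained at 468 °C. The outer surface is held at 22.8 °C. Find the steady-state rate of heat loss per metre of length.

Q' = 167 W/m

Series thermal resistances, inner to outer:
  R'_aluminium = ln(0.233/0.205)/(2πk) = 0.1280/(2π·223) = 9.137×10^-5 m·K/W
  R'_ceramic fibre blanket = ln(0.500/0.233)/(2πk) = 0.7636/(2π·0.0765) = 1.589 m·K/W
  R'_vermiculite board = ln(0.719/0.500)/(2πk) = 0.3633/(2π·0.0537) = 1.077 m·K/W
ΣR = 9.137×10^-5 + 1.589 + 1.077 = 2.666 m·K/W
Q' = ΔT/ΣR = (468 °C − 22.8 °C)/2.666 = 167 W/m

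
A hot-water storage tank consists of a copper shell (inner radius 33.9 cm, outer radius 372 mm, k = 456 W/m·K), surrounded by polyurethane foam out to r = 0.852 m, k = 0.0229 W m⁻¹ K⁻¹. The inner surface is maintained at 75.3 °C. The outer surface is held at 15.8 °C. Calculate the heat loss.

Q = 11.3 W

Treat each layer as a resistance in series:
  R_copper = (1/0.339 − 1/0.372)/(4πk) = 0.2617/(4π·456) = 4.567×10^-5 K/W
  R_polyurethane foam = (1/0.372 − 1/0.852)/(4πk) = 1.514/(4π·0.0229) = 5.263 K/W
ΣR = 4.567×10^-5 + 5.263 = 5.263 K/W
Q = ΔT/ΣR = (75.3 °C − 15.8 °C)/5.263 = 11.3 W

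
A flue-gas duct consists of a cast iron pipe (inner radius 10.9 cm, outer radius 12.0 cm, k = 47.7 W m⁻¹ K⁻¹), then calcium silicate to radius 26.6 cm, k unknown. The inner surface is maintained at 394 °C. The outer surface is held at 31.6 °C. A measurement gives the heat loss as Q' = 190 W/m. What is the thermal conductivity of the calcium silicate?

ΣR = ΔT/Q' = |394 − 31.6|/190 = 1.907 m·K/W
Known resistances:
  R'_cast iron = ln(0.120/0.109)/(2πk) = 0.09614/(2π·47.7) = 3.208×10^-4 m·K/W
R_calcium silicate = ΣR − ΣR_known = 1.907 − 3.208×10^-4 = 1.907 m·K/W
ln(r₂/r₁)/(2πk) = 1.907 ⇒ k = 0.7960/(2π·1.907) = 0.0664 W/m·K

k = 0.0664 W/m·K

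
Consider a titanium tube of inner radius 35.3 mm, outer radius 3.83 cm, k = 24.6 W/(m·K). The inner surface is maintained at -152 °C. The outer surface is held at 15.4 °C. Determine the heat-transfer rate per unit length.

Q' = 3.17×10^5 W/m

Q' = 2πk·ΔT/ln(r₂/r₁) = 2π × 24.6 × 167.4 / ln(0.0383/0.0353) = 3.17×10^5 W/m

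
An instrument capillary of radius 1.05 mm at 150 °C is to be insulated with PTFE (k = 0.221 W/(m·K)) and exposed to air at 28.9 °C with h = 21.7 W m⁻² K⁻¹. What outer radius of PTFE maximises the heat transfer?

For a cylinder, r_cr = k_ins/h = 0.221/21.7 = 0.0102 m = 1.02 cm

r_cr = 1.02 cm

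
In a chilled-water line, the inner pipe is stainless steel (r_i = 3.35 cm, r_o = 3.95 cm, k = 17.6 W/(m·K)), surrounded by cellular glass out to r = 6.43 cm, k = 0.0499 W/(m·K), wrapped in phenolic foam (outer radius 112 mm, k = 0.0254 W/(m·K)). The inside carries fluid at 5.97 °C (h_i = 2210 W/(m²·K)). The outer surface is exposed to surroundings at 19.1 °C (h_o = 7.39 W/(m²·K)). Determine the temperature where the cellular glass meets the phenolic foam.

Resistance network (inner→outer):
  R'_conv,in = 1/(2πr h) = 1/(2π·0.0335·2210) = 0.002150 m·K/W
  R'_stainless steel = ln(0.0395/0.0335)/(2πk) = 0.1648/(2π·17.6) = 0.001490 m·K/W
  R'_cellular glass = ln(0.0643/0.0395)/(2πk) = 0.4873/(2π·0.0499) = 1.554 m·K/W
  R'_phenolic foam = ln(0.112/0.0643)/(2πk) = 0.5549/(2π·0.0254) = 3.477 m·K/W
  R'_conv,out = 1/(2πr h) = 1/(2π·0.112·7.39) = 0.1923 m·K/W
ΣR = 0.002150 + 0.001490 + 1.554 + 3.477 + 0.1923 = 5.227 m·K/W
Q' = ΔT/ΣR = (5.97 °C − 19.1 °C)/5.227 = -2.512 W/m
From the inner boundary to the cellular glass/phenolic foam interface, ΣR_partial = 1.558 m·K/W.
T_interface = T_in − Q'·ΣR_partial = 5.97 °C − (-2.512)(1.558) = 9.88 °C

T = 9.88 °C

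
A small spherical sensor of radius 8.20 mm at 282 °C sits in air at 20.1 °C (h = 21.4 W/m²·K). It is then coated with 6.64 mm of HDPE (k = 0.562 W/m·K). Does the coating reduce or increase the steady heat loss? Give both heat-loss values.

increases: 4.74 → 10.6 W

Critical radius for a sphere: r_cr = 2k/h = 0.0525 m = 5.25 cm.
Outer radius after coating: r₂ = 0.00820 + 0.00664 = 0.01484 m.
Since r₁ < r_cr and r₂ ≤ r_cr, the coating moves toward the maximum at r_cr — heat loss rises.
Bare: R = 1/(4πr₁²h) = 55.30 K/W; Q = 261.9/55.30 = 4.74 W.
Coated: R = R_cond + R_conv = 24.61 K/W; Q = 261.9/24.61 = 10.6 W.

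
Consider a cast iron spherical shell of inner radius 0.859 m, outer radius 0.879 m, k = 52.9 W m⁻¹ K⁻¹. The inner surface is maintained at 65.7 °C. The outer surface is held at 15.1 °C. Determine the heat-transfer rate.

Q = 4πk·ΔT/(1/r₁ − 1/r₂) = 4π × 52.9 × 50.6 / (1/0.859 − 1/0.879) = 1.27×10^6 W

Q = 1.27×10^6 W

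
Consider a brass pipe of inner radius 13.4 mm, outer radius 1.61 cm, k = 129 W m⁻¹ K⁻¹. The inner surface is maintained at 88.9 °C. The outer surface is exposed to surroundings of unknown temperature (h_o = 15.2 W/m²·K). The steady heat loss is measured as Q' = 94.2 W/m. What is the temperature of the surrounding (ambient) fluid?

T_out = 27.6 °C

Sum the resistances:
  R'_brass = ln(0.0161/0.0134)/(2πk) = 0.1836/(2π·129) = 2.265×10^-4 m·K/W
  R'_conv,out = 1/(2πr h) = 1/(2π·0.0161·15.2) = 0.6504 m·K/W
ΣR = 0.6506 m·K/W
ΔT = Q'·ΣR = 94.2 × 0.6506 = 61.29 K
Heat flows outward, so T_out = T_in − ΔT = 88.9 − 61.29 = 27.6 °C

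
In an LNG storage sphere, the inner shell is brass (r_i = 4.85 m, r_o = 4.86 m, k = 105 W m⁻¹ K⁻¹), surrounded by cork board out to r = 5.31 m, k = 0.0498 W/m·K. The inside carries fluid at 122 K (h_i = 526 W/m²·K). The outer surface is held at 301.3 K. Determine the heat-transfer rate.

Resistance network (inner→outer):
  R_conv,in = 1/(4πr²h) = 1/(4π·4.85²·526) = 6.432×10^-6 K/W
  R_brass = (1/4.85 − 1/4.86)/(4πk) = 4.243×10^-4/(4π·105) = 3.215×10^-7 K/W
  R_cork board = (1/4.86 − 1/5.31)/(4πk) = 0.01744/(4π·0.0498) = 0.02786 K/W
ΣR = 6.432×10^-6 + 3.215×10^-7 + 0.02786 = 0.02787 K/W
Q = ΔT/ΣR = (122 K − 301.3 K)/0.02787 = -6430 W
(Negative Q ⇒ heat flows inward; heat gain = 6430 W.)

Q = 6430 W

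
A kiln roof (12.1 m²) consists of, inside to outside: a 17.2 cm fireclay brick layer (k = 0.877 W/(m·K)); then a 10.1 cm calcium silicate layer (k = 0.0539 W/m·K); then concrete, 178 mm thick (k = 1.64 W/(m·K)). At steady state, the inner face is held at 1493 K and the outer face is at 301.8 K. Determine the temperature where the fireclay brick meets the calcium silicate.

Treat each layer as a resistance in series:
  R_fireclay brick = L/(kA) = 0.172/(0.877·12.1) = 0.01621 K/W
  R_calcium silicate = L/(kA) = 0.101/(0.0539·12.1) = 0.1549 K/W
  R_concrete = L/(kA) = 0.178/(1.64·12.1) = 0.008970 K/W
ΣR = 0.01621 + 0.1549 + 0.008970 = 0.1801 K/W
Q = ΔT/ΣR = (1493 K − 301.8 K)/0.1801 = 6614 W
From the inner boundary to the fireclay brick/calcium silicate interface, ΣR_partial = 0.01621 K/W.
T_interface = T_in − Q·ΣR_partial = 1493 K − (6614)(0.01621) = 1386 K

T = 1386 K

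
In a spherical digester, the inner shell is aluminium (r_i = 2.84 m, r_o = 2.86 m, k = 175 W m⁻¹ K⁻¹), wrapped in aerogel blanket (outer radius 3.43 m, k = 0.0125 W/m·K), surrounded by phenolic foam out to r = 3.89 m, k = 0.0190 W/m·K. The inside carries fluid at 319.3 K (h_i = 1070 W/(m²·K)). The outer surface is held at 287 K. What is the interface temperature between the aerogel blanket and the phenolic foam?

T = 296.1 K

Resistance network (inner→outer):
  R_conv,in = 1/(4πr²h) = 1/(4π·2.84²·1070) = 9.221×10^-6 K/W
  R_aluminium = (1/2.84 − 1/2.86)/(4πk) = 0.002462/(4π·175) = 1.120×10^-6 K/W
  R_aerogel blanket = (1/2.86 − 1/3.43)/(4πk) = 0.05811/(4π·0.0125) = 0.3699 K/W
  R_phenolic foam = (1/3.43 − 1/3.89)/(4πk) = 0.03448/(4π·0.0190) = 0.1444 K/W
ΣR = 9.221×10^-6 + 1.120×10^-6 + 0.3699 + 0.1444 = 0.5143 K/W
Q = ΔT/ΣR = (319.3 K − 287 K)/0.5143 = 62.80 W
From the inner boundary to the aerogel blanket/phenolic foam interface, ΣR_partial = 0.3699 K/W.
T_interface = T_in − Q·ΣR_partial = 319.3 K − (62.80)(0.3699) = 296.1 K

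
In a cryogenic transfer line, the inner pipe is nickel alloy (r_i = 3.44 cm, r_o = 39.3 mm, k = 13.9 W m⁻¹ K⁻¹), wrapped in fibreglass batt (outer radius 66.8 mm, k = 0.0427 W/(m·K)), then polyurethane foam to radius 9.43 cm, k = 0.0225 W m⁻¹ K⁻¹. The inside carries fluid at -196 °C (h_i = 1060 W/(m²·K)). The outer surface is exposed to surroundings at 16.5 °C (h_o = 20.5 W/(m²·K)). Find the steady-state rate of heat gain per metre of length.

Treat each layer as a resistance in series:
  R'_conv,in = 1/(2πr h) = 1/(2π·0.0344·1060) = 0.004365 m·K/W
  R'_nickel alloy = ln(0.0393/0.0344)/(2πk) = 0.1332/(2π·13.9) = 0.001525 m·K/W
  R'_fibreglass batt = ln(0.0668/0.0393)/(2πk) = 0.5305/(2π·0.0427) = 1.977 m·K/W
  R'_polyurethane foam = ln(0.0943/0.0668)/(2πk) = 0.3448/(2π·0.0225) = 2.439 m·K/W
  R'_conv,out = 1/(2πr h) = 1/(2π·0.0943·20.5) = 0.08233 m·K/W
ΣR = 0.004365 + 0.001525 + 1.977 + 2.439 + 0.08233 = 4.504 m·K/W
Q' = ΔT/ΣR = (-196 °C − 16.5 °C)/4.504 = -47.2 W/m
(Negative Q' ⇒ heat flows inward; heat gain = 47.2 W/m.)

Q' = 47.2 W/m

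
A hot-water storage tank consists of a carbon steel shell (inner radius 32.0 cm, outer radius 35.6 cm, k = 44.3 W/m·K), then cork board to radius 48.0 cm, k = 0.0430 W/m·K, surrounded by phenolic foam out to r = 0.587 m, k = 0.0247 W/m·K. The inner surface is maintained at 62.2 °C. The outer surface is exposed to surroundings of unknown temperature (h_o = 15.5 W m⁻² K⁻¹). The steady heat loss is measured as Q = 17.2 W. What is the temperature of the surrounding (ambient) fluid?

T_out = 17.8 °C

Series resistances:
  R_carbon steel = (1/0.320 − 1/0.356)/(4πk) = 0.3160/(4π·44.3) = 5.677×10^-4 K/W
  R_cork board = (1/0.356 − 1/0.480)/(4πk) = 0.7257/(4π·0.0430) = 1.343 K/W
  R_phenolic foam = (1/0.480 − 1/0.587)/(4πk) = 0.3798/(4π·0.0247) = 1.223 K/W
  R_conv,out = 1/(4πr²h) = 1/(4π·0.587²·15.5) = 0.01490 K/W
ΣR = 2.582 K/W
ΔT = Q·ΣR = 17.2 × 2.582 = 44.41 K
Heat flows outward, so T_out = T_in − ΔT = 62.2 − 44.41 = 17.8 °C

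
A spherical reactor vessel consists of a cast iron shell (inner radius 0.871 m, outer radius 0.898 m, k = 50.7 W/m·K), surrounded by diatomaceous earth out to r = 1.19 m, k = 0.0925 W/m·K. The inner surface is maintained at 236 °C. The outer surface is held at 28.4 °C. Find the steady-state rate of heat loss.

Treat each layer as a resistance in series:
  R_cast iron = (1/0.871 − 1/0.898)/(4πk) = 0.03452/(4π·50.7) = 5.418×10^-5 K/W
  R_diatomaceous earth = (1/0.898 − 1/1.19)/(4πk) = 0.2732/(4π·0.0925) = 0.2351 K/W
ΣR = 5.418×10^-5 + 0.2351 = 0.2352 K/W
Q = ΔT/ΣR = (236 °C − 28.4 °C)/0.2352 = 883 W

Q = 883 W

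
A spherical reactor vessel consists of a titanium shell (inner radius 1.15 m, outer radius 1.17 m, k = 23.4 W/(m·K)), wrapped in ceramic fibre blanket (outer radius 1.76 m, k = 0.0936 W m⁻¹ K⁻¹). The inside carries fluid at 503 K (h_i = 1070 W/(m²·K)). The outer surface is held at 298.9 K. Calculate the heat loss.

Q = 838 W

Resistance network (inner→outer):
  R_conv,in = 1/(4πr²h) = 1/(4π·1.15²·1070) = 5.624×10^-5 K/W
  R_titanium = (1/1.15 − 1/1.17)/(4πk) = 0.01486/(4π·23.4) = 5.055×10^-5 K/W
  R_ceramic fibre blanket = (1/1.17 − 1/1.76)/(4πk) = 0.2865/(4π·0.0936) = 0.2436 K/W
ΣR = 5.624×10^-5 + 5.055×10^-5 + 0.2436 = 0.2437 K/W
Q = ΔT/ΣR = (503 K − 298.9 K)/0.2437 = 838 W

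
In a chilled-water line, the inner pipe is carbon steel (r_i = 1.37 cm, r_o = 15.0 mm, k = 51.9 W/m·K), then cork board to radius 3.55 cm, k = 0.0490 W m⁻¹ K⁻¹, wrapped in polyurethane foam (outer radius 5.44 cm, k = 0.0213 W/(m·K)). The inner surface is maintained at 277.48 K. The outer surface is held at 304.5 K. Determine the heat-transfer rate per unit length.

Treat each layer as a resistance in series:
  R'_carbon steel = ln(0.0150/0.0137)/(2πk) = 0.09065/(2π·51.9) = 2.780×10^-4 m·K/W
  R'_cork board = ln(0.0355/0.0150)/(2πk) = 0.8615/(2π·0.0490) = 2.798 m·K/W
  R'_polyurethane foam = ln(0.0544/0.0355)/(2πk) = 0.4268/(2π·0.0213) = 3.189 m·K/W
ΣR = 2.780×10^-4 + 2.798 + 3.189 = 5.987 m·K/W
Q' = ΔT/ΣR = (277.48 K − 304.5 K)/5.987 = -4.51 W/m
(Negative Q' ⇒ heat flows inward; heat gain = 4.51 W/m.)

Q' = 4.51 W/m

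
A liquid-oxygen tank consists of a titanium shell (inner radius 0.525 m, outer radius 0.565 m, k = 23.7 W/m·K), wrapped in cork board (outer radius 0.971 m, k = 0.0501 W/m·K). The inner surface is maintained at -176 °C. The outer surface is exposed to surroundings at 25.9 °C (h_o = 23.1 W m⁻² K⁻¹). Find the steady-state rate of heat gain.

Treat each layer as a resistance in series:
  R_titanium = (1/0.525 − 1/0.565)/(4πk) = 0.1349/(4π·23.7) = 4.528×10^-4 K/W
  R_cork board = (1/0.565 − 1/0.971)/(4πk) = 0.7400/(4π·0.0501) = 1.175 K/W
  R_conv,out = 1/(4πr²h) = 1/(4π·0.971²·23.1) = 0.003654 K/W
ΣR = 4.528×10^-4 + 1.175 + 0.003654 = 1.179 K/W
Q = ΔT/ΣR = (-176 °C − 25.9 °C)/1.179 = -171 W
(Negative Q ⇒ heat flows inward; heat gain = 171 W.)

Q = 171 W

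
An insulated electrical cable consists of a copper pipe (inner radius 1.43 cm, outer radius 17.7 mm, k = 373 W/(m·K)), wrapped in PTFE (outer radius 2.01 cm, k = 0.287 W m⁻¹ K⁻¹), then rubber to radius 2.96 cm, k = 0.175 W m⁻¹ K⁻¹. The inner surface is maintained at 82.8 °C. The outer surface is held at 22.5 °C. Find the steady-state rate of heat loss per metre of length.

Q' = 143 W/m

Treat each layer as a resistance in series:
  R'_copper = ln(0.0177/0.0143)/(2πk) = 0.2133/(2π·373) = 9.101×10^-5 m·K/W
  R'_PTFE = ln(0.0201/0.0177)/(2πk) = 0.1272/(2π·0.287) = 0.07051 m·K/W
  R'_rubber = ln(0.0296/0.0201)/(2πk) = 0.3871/(2π·0.175) = 0.3520 m·K/W
ΣR = 9.101×10^-5 + 0.07051 + 0.3520 = 0.4226 m·K/W
Q' = ΔT/ΣR = (82.8 °C − 22.5 °C)/0.4226 = 143 W/m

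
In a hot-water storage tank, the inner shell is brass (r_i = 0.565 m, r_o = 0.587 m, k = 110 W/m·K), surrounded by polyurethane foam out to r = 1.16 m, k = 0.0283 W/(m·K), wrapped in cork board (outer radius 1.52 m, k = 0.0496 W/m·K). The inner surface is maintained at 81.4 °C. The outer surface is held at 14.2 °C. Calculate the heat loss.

Q = 24.9 W

Treat each layer as a resistance in series:
  R_brass = (1/0.565 − 1/0.587)/(4πk) = 0.06633/(4π·110) = 4.799×10^-5 K/W
  R_polyurethane foam = (1/0.587 − 1/1.16)/(4πk) = 0.8415/(4π·0.0283) = 2.366 K/W
  R_cork board = (1/1.16 − 1/1.52)/(4πk) = 0.2042/(4π·0.0496) = 0.3276 K/W
ΣR = 4.799×10^-5 + 2.366 + 0.3276 = 2.694 K/W
Q = ΔT/ΣR = (81.4 °C − 14.2 °C)/2.694 = 24.9 W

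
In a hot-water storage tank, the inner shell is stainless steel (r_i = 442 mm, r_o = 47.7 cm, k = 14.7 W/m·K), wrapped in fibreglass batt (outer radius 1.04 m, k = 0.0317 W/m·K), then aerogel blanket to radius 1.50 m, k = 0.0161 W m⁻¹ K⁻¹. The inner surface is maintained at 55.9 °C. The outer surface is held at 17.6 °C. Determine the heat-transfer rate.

Q = 8.89 W

Resistance network (inner→outer):
  R_stainless steel = (1/0.442 − 1/0.477)/(4πk) = 0.1660/(4π·14.7) = 8.987×10^-4 K/W
  R_fibreglass batt = (1/0.477 − 1/1.04)/(4πk) = 1.135/(4π·0.0317) = 2.849 K/W
  R_aerogel blanket = (1/1.04 − 1/1.50)/(4πk) = 0.2949/(4π·0.0161) = 1.457 K/W
ΣR = 8.987×10^-4 + 2.849 + 1.457 = 4.307 K/W
Q = ΔT/ΣR = (55.9 °C − 17.6 °C)/4.307 = 8.89 W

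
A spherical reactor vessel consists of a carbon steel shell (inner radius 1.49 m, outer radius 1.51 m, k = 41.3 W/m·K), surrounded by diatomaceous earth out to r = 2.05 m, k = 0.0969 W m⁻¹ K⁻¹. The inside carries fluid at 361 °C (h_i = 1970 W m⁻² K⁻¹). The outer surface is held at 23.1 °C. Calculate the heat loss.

Q = 2.36 kW

Treat each layer as a resistance in series:
  R_conv,in = 1/(4πr²h) = 1/(4π·1.49²·1970) = 1.819×10^-5 K/W
  R_carbon steel = (1/1.49 − 1/1.51)/(4πk) = 0.008889/(4π·41.3) = 1.713×10^-5 K/W
  R_diatomaceous earth = (1/1.51 − 1/2.05)/(4πk) = 0.1744/(4π·0.0969) = 0.1433 K/W
ΣR = 1.819×10^-5 + 1.713×10^-5 + 0.1433 = 0.1433 K/W
Q = ΔT/ΣR = (361 °C − 23.1 °C)/0.1433 = 2360 W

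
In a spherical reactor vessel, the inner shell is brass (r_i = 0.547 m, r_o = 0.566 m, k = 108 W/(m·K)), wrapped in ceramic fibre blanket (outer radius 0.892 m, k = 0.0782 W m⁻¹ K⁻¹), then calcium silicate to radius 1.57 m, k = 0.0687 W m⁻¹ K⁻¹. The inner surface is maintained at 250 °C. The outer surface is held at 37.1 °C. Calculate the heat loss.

Q = 175 W

Series thermal resistances, inner to outer:
  R_brass = (1/0.547 − 1/0.566)/(4πk) = 0.06137/(4π·108) = 4.522×10^-5 K/W
  R_ceramic fibre blanket = (1/0.566 − 1/0.892)/(4πk) = 0.6457/(4π·0.0782) = 0.6571 K/W
  R_calcium silicate = (1/0.892 − 1/1.57)/(4πk) = 0.4841/(4π·0.0687) = 0.5608 K/W
ΣR = 4.522×10^-5 + 0.6571 + 0.5608 = 1.218 K/W
Q = ΔT/ΣR = (250 °C − 37.1 °C)/1.218 = 175 W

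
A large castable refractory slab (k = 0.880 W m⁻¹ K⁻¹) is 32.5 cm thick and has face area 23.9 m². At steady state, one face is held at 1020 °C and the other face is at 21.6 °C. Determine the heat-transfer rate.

Q = kA·ΔT/L = 0.880 × 23.9 × |1020 °C − 21.6 °C| / 0.325 = 64600 W

Q = 64600 W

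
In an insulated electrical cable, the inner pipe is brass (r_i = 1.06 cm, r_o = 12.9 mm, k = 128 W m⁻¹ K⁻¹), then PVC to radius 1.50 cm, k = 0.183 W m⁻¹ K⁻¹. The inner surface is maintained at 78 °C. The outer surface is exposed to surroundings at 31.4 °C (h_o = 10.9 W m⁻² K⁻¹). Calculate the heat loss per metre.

Treat each layer as a resistance in series:
  R'_brass = ln(0.0129/0.0106)/(2πk) = 0.1964/(2π·128) = 2.442×10^-4 m·K/W
  R'_PVC = ln(0.0150/0.0129)/(2πk) = 0.1508/(2π·0.183) = 0.1312 m·K/W
  R'_conv,out = 1/(2πr h) = 1/(2π·0.0150·10.9) = 0.9734 m·K/W
ΣR = 2.442×10^-4 + 0.1312 + 0.9734 = 1.105 m·K/W
Q' = ΔT/ΣR = (78 °C − 31.4 °C)/1.105 = 42.2 W/m

Q' = 42.2 W/m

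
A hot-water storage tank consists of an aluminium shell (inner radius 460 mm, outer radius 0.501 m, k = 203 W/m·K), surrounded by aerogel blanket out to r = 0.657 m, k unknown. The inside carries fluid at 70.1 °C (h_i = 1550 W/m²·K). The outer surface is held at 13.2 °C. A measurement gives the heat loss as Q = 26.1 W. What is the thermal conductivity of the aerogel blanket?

k = 0.0173 W/m·K

ΣR = ΔT/Q = |70.1 − 13.2|/26.1 = 2.180 K/W
Known resistances:
  R_conv,in = 1/(4πr²h) = 1/(4π·0.460²·1550) = 2.426×10^-4 K/W
  R_aluminium = (1/0.460 − 1/0.501)/(4πk) = 0.1779/(4π·203) = 6.974×10^-5 K/W
R_aerogel blanket = ΣR − ΣR_known = 2.180 − 3.123×10^-4 = 2.180 K/W
(1/r₁−1/r₂)/(4πk) = 2.180 ⇒ k = 0.4739/(4π·2.180) = 0.0173 W/m·K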